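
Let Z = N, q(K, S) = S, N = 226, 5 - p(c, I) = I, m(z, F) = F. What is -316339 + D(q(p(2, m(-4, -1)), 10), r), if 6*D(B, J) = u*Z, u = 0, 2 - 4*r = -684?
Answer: -316339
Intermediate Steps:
p(c, I) = 5 - I
Z = 226
r = 343/2 (r = ½ - ¼*(-684) = ½ + 171 = 343/2 ≈ 171.50)
D(B, J) = 0 (D(B, J) = (0*226)/6 = (⅙)*0 = 0)
-316339 + D(q(p(2, m(-4, -1)), 10), r) = -316339 + 0 = -316339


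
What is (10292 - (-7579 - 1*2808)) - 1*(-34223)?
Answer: 54902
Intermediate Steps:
(10292 - (-7579 - 1*2808)) - 1*(-34223) = (10292 - (-7579 - 2808)) + 34223 = (10292 - 1*(-10387)) + 34223 = (10292 + 10387) + 34223 = 20679 + 34223 = 54902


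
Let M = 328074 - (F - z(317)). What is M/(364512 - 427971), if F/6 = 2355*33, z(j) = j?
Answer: 137899/63459 ≈ 2.1730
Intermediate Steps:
F = 466290 (F = 6*(2355*33) = 6*77715 = 466290)
M = -137899 (M = 328074 - (466290 - 1*317) = 328074 - (466290 - 317) = 328074 - 1*465973 = 328074 - 465973 = -137899)
M/(364512 - 427971) = -137899/(364512 - 427971) = -137899/(-63459) = -137899*(-1/63459) = 137899/63459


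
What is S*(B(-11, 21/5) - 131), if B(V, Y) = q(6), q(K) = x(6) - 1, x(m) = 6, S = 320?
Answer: -40320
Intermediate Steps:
q(K) = 5 (q(K) = 6 - 1 = 5)
B(V, Y) = 5
S*(B(-11, 21/5) - 131) = 320*(5 - 131) = 320*(-126) = -40320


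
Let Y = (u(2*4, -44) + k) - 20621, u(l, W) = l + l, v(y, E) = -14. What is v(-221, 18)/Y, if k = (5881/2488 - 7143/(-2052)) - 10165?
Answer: 5956272/13088548327 ≈ 0.00045507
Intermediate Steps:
u(l, W) = 2*l
k = -4322192287/425448 (k = (5881*(1/2488) - 7143*(-1/2052)) - 10165 = (5881/2488 + 2381/684) - 10165 = 2486633/425448 - 10165 = -4322192287/425448 ≈ -10159.)
Y = -13088548327/425448 (Y = (2*(2*4) - 4322192287/425448) - 20621 = (2*8 - 4322192287/425448) - 20621 = (16 - 4322192287/425448) - 20621 = -4315385119/425448 - 20621 = -13088548327/425448 ≈ -30764.)
v(-221, 18)/Y = -14/(-13088548327/425448) = -14*(-425448/13088548327) = 5956272/13088548327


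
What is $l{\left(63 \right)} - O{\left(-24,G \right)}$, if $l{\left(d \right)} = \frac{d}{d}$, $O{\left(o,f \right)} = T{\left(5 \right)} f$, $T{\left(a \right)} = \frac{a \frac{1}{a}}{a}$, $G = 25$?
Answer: $-4$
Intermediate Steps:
$T{\left(a \right)} = \frac{1}{a}$ ($T{\left(a \right)} = 1 \frac{1}{a} = \frac{1}{a}$)
$O{\left(o,f \right)} = \frac{f}{5}$
$l{\left(d \right)} = 1$
$l{\left(63 \right)} - O{\left(-24,G \right)} = 1 - \frac{1}{5} \cdot 25 = 1 - 5 = -4$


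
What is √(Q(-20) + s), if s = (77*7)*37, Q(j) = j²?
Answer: √20343 ≈ 142.63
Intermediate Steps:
s = 19943 (s = 539*37 = 19943)
√(Q(-20) + s) = √((-20)² + 19943) = √(400 + 19943) = √20343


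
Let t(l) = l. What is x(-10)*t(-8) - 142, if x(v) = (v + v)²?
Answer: -3342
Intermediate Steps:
x(v) = 4*v² (x(v) = (2*v)² = 4*v²)
x(-10)*t(-8) - 142 = (4*(-10)²)*(-8) - 142 = (4*100)*(-8) - 142 = 400*(-8) - 142 = -3200 - 142 = -3342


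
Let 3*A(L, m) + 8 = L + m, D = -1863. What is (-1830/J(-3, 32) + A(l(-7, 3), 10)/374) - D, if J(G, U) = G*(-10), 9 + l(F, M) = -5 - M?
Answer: 673943/374 ≈ 1802.0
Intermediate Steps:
l(F, M) = -14 - M (l(F, M) = -9 + (-5 - M) = -14 - M)
A(L, m) = -8/3 + L/3 + m/3 (A(L, m) = -8/3 + (L + m)/3 = -8/3 + (L/3 + m/3) = -8/3 + L/3 + m/3)
J(G, U) = -10*G
(-1830/J(-3, 32) + A(l(-7, 3), 10)/374) - D = (-1830/((-10*(-3))) + (-8/3 + (-14 - 1*3)/3 + (1/3)*10)/374) - 1*(-1863) = (-1830/30 + (-8/3 + (-14 - 3)/3 + 10/3)*(1/374)) + 1863 = (-1830*1/30 + (-8/3 + (1/3)*(-17) + 10/3)*(1/374)) + 1863 = (-61 + (-8/3 - 17/3 + 10/3)*(1/374)) + 1863 = (-61 - 5*1/374) + 1863 = (-61 - 5/374) + 1863 = -22819/374 + 1863 = 673943/374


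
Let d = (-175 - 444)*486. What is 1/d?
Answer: -1/300834 ≈ -3.3241e-6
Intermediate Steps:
d = -300834 (d = -619*486 = -300834)
1/d = 1/(-300834) = -1/300834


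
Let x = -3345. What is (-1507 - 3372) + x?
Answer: -8224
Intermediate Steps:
(-1507 - 3372) + x = (-1507 - 3372) - 3345 = -4879 - 3345 = -8224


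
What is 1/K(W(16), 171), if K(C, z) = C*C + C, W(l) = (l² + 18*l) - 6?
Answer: 1/289982 ≈ 3.4485e-6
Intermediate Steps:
W(l) = -6 + l² + 18*l
K(C, z) = C + C² (K(C, z) = C² + C = C + C²)
1/K(W(16), 171) = 1/((-6 + 16² + 18*16)*(1 + (-6 + 16² + 18*16))) = 1/((-6 + 256 + 288)*(1 + (-6 + 256 + 288))) = 1/(538*(1 + 538)) = 1/(538*539) = 1/289982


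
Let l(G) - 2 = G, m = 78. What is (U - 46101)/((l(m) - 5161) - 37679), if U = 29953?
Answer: 4037/10690 ≈ 0.37764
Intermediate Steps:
l(G) = 2 + G
(U - 46101)/((l(m) - 5161) - 37679) = (29953 - 46101)/(((2 + 78) - 5161) - 37679) = -16148/((80 - 5161) - 37679) = -16148/(-5081 - 37679) = -16148/(-42760) = -16148*(-1/42760) = 4037/10690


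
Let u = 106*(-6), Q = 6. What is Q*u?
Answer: -3816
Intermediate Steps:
u = -636
Q*u = 6*(-636) = -3816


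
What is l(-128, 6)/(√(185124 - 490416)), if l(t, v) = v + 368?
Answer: -187*I*√76323/76323 ≈ -0.67688*I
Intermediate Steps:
l(t, v) = 368 + v
l(-128, 6)/(√(185124 - 490416)) = (368 + 6)/(√(185124 - 490416)) = 374/(√(-305292)) = 374/((2*I*√76323)) = 374*(-I*√76323/152646) = -187*I*√76323/76323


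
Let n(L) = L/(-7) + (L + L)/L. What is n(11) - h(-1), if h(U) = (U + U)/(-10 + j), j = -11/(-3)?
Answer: 15/133 ≈ 0.11278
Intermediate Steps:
j = 11/3 (j = -11*(-⅓) = 11/3 ≈ 3.6667)
h(U) = -6*U/19 (h(U) = (U + U)/(-10 + 11/3) = (2*U)/(-19/3) = (2*U)*(-3/19) = -6*U/19)
n(L) = 2 - L/7 (n(L) = L*(-⅐) + (2*L)/L = -L/7 + 2 = 2 - L/7)
n(11) - h(-1) = (2 - ⅐*11) - (-6)*(-1)/19 = (2 - 11/7) - 1*6/19 = 3/7 - 6/19 = 15/133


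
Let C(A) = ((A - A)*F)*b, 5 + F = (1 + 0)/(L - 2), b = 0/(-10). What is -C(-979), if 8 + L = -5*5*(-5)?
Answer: 0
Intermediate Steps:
b = 0 (b = 0*(-⅒) = 0)
L = 117 (L = -8 - 5*5*(-5) = -8 - 25*(-5) = -8 + 125 = 117)
F = -574/115 (F = -5 + (1 + 0)/(117 - 2) = -5 + 1/115 = -574/115 ≈ -4.9913)
C(A) = 0 (C(A) = ((A - A)*(-574/115))*0 = (0*(-574/115))*0 = 0*0 = 0)
-C(-979) = -1*0 = 0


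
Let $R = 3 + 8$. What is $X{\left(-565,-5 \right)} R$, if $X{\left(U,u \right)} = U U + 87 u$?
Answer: $3506690$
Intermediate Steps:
$R = 11$
$X{\left(U,u \right)} = U^{2} + 87 u$
$X{\left(-565,-5 \right)} R = \left(\left(-565\right)^{2} + 87 \left(-5\right)\right) 11 = \left(319225 - 435\right) 11 = 318790 \cdot 11 = 3506690$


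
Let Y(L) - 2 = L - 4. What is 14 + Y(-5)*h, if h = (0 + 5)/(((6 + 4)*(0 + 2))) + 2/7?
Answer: 41/4 ≈ 10.250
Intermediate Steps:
h = 15/28 (h = 5/((10*2)) + 2*(⅐) = 5/20 + 2/7 = 5*(1/20) + 2/7 = ¼ + 2/7 = 15/28 ≈ 0.53571)
Y(L) = -2 + L (Y(L) = 2 + (L - 4) = 2 + (-4 + L) = -2 + L)
14 + Y(-5)*h = 14 + (-2 - 5)*(15/28) = 14 - 7*15/28 = 14 - 15/4 = 41/4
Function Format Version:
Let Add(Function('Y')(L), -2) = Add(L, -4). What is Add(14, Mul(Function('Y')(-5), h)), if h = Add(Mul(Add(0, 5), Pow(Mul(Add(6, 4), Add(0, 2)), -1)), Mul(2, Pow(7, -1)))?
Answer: Rational(41, 4) ≈ 10.250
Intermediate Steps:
h = Rational(15, 28) (h = Add(Mul(5, Pow(Mul(10, 2), -1)), Mul(2, Rational(1, 7))) = Add(Mul(5, Pow(20, -1)), Rational(2, 7)) = Add(Mul(5, Rational(1, 20)), Rational(2, 7)) = Add(Rational(1, 4), Rational(2, 7)) = Rational(15, 28) ≈ 0.53571)
Function('Y')(L) = Add(-2, L) (Function('Y')(L) = Add(2, Add(L, -4)) = Add(2, Add(-4, L)) = Add(-2, L))
Add(14, Mul(Function('Y')(-5), h)) = Add(14, Mul(Add(-2, -5), Rational(15, 28))) = Add(14, Mul(-7, Rational(15, 28))) = Add(14, Rational(-15, 4)) = Rational(41, 4)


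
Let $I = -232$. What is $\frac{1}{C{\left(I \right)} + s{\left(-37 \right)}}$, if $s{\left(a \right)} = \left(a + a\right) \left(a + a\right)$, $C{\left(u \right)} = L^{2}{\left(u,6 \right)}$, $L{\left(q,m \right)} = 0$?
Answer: $\frac{1}{5476} \approx 0.00018262$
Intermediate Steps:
$C{\left(u \right)} = 0$ ($C{\left(u \right)} = 0^{2} = 0$)
$s{\left(a \right)} = 4 a^{2}$ ($s{\left(a \right)} = 2 a 2 a = 4 a^{2}$)
$\frac{1}{C{\left(I \right)} + s{\left(-37 \right)}} = \frac{1}{0 + 4 \left(-37\right)^{2}} = \frac{1}{0 + 4 \cdot 1369} = \frac{1}{0 + 5476} = \frac{1}{5476}$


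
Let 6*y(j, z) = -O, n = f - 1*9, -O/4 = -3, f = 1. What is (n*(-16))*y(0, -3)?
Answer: -256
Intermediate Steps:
O = 12 (O = -4*(-3) = 12)
n = -8 (n = 1 - 1*9 = 1 - 9 = -8)
y(j, z) = -2 (y(j, z) = (-1*12)/6 = (⅙)*(-12) = -2)
(n*(-16))*y(0, -3) = -8*(-16)*(-2) = 128*(-2) = -256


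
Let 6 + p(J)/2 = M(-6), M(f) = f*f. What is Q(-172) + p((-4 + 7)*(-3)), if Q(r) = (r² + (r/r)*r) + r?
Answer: 29300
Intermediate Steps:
M(f) = f²
p(J) = 60 (p(J) = -12 + 2*(-6)² = -12 + 2*36 = -12 + 72 = 60)
Q(r) = r² + 2*r (Q(r) = (r² + 1*r) + r = (r² + r) + r = (r + r²) + r = r² + 2*r)
Q(-172) + p((-4 + 7)*(-3)) = -172*(2 - 172) + 60 = -172*(-170) + 60 = 29240 + 60 = 29300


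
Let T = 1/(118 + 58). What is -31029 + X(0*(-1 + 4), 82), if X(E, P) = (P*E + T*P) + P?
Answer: -2723295/88 ≈ -30947.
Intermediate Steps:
T = 1/176 ≈ 0.0056818
X(E, P) = 177*P/176 + E*P (X(E, P) = (P*E + P/176) + P = (E*P + P/176) + P = (P/176 + E*P) + P = 177*P/176 + E*P)
-31029 + X(0*(-1 + 4), 82) = -31029 + (1/176)*82*(177 + 176*(0*(-1 + 4))) = -31029 + (1/176)*82*(177 + 176*(0*3)) = -31029 + (1/176)*82*(177 + 176*0) = -31029 + (1/176)*82*(177 + 0) = -31029 + (1/176)*82*177 = -31029 + 7257/88 = -2723295/88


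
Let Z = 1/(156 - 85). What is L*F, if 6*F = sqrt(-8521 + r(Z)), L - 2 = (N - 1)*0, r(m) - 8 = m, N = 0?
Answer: 3*I*sqrt(529802)/71 ≈ 30.755*I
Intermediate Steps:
Z = 1/71 ≈ 0.014085
r(m) = 8 + m
L = 2 (L = 2 + (0 - 1)*0 = 2 - 1*0 = 2 + 0 = 2)
F = 3*I*sqrt(529802)/142 (F = sqrt(-8521 + (8 + 1/71))/6 = sqrt(-8521 + 569/71)/6 = sqrt(-604422/71)/6 = (9*I*sqrt(529802)/71)/6 = 3*I*sqrt(529802)/142 ≈ 15.378*I)
L*F = 2*(3*I*sqrt(529802)/142) = 3*I*sqrt(529802)/71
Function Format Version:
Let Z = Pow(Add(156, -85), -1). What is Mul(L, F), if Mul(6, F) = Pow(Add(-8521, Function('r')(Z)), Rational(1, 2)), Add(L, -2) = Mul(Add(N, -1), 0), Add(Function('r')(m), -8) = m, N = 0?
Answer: Mul(Rational(3, 71), I, Pow(529802, Rational(1, 2))) ≈ Mul(30.755, I)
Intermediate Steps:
Z = Rational(1, 71) (Z = Pow(71, -1) = Rational(1, 71) ≈ 0.014085)
Function('r')(m) = Add(8, m)
L = 2 (L = Add(2, Mul(Add(0, -1), 0)) = Add(2, Mul(-1, 0)) = Add(2, 0) = 2)
F = Mul(Rational(3, 142), I, Pow(529802, Rational(1, 2))) (F = Mul(Rational(1, 6), Pow(Add(-8521, Add(8, Rational(1, 71))), Rational(1, 2))) = Mul(Rational(1, 6), Pow(Add(-8521, Rational(569, 71)), Rational(1, 2))) = Mul(Rational(1, 6), Pow(Rational(-604422, 71), Rational(1, 2))) = Mul(Rational(1, 6), Mul(Rational(9, 71), I, Pow(529802, Rational(1, 2)))) = Mul(Rational(3, 142), I, Pow(529802, Rational(1, 2))) ≈ Mul(15.378, I))
Mul(L, F) = Mul(2, Mul(Rational(3, 142), I, Pow(529802, Rational(1, 2)))) = Mul(Rational(3, 71), I, Pow(529802, Rational(1, 2)))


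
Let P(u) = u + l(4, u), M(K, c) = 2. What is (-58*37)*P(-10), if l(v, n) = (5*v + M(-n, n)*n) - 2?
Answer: 25752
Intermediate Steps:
l(v, n) = -2 + 2*n + 5*v (l(v, n) = (5*v + 2*n) - 2 = (2*n + 5*v) - 2 = -2 + 2*n + 5*v)
P(u) = 18 + 3*u (P(u) = u + (-2 + 2*u + 5*4) = u + (-2 + 2*u + 20) = u + (18 + 2*u) = 18 + 3*u)
(-58*37)*P(-10) = (-58*37)*(18 + 3*(-10)) = -2146*(18 - 30) = -2146*(-12) = 25752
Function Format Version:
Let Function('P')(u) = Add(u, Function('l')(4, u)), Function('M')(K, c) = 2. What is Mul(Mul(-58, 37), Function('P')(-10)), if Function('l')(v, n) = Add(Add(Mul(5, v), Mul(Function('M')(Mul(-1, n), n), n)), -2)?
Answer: 25752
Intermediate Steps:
Function('l')(v, n) = Add(-2, Mul(2, n), Mul(5, v)) (Function('l')(v, n) = Add(Add(Mul(5, v), Mul(2, n)), -2) = Add(Add(Mul(2, n), Mul(5, v)), -2) = Add(-2, Mul(2, n), Mul(5, v)))
Function('P')(u) = Add(18, Mul(3, u)) (Function('P')(u) = Add(u, Add(-2, Mul(2, u), Mul(5, 4))) = Add(u, Add(-2, Mul(2, u), 20)) = Add(u, Add(18, Mul(2, u))) = Add(18, Mul(3, u)))
Mul(Mul(-58, 37), Function('P')(-10)) = Mul(Mul(-58, 37), Add(18, Mul(3, -10))) = Mul(-2146, Add(18, -30)) = Mul(-2146, -12) = 25752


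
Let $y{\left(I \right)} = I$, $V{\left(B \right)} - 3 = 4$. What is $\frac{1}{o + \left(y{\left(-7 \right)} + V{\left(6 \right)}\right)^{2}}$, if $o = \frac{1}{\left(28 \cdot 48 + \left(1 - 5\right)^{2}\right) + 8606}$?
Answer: $9966$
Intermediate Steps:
$V{\left(B \right)} = 7$ ($V{\left(B \right)} = 3 + 4 = 7$)
$o = \frac{1}{9966}$ ($o = \frac{1}{\left(1344 + \left(-4\right)^{2}\right) + 8606} = \frac{1}{\left(1344 + 16\right) + 8606} = \frac{1}{1360 + 8606} = \frac{1}{9966} \approx 0.00010034$)
$\frac{1}{o + \left(y{\left(-7 \right)} + V{\left(6 \right)}\right)^{2}} = \frac{1}{\frac{1}{9966} + \left(-7 + 7\right)^{2}} = \frac{1}{\frac{1}{9966} + 0^{2}} = \frac{1}{\frac{1}{9966} + 0} = \frac{1}{\frac{1}{9966}} = 9966$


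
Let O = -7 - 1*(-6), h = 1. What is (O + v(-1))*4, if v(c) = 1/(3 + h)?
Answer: -3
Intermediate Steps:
O = -1 (O = -7 + 6 = -1)
v(c) = 1/4 (v(c) = 1/(3 + 1) = 1/4)
(O + v(-1))*4 = (-1 + 1/4)*4 = -3/4*4 = -3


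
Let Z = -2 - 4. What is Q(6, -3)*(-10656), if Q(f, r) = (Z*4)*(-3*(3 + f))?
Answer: -6905088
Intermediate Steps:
Z = -6
Q(f, r) = 216 + 72*f (Q(f, r) = (-6*4)*(-3*(3 + f)) = -24*(-9 - 3*f) = 216 + 72*f)
Q(6, -3)*(-10656) = (216 + 72*6)*(-10656) = (216 + 432)*(-10656) = 648*(-10656) = -6905088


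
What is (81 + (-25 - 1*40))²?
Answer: 256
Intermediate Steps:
(81 + (-25 - 1*40))² = (81 + (-25 - 40))² = (81 - 65)² = 16² = 256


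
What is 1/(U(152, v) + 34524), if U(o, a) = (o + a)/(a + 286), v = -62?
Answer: 112/3866733 ≈ 2.8965e-5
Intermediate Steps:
U(o, a) = (a + o)/(286 + a)
1/(U(152, v) + 34524) = 1/((-62 + 152)/(286 - 62) + 34524) = 1/(90/224 + 34524) = 1/((1/224)*90 + 34524) = 1/(45/112 + 34524) = 1/(3866733/112) = 112/3866733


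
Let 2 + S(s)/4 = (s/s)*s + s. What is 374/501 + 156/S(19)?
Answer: 3667/2004 ≈ 1.8298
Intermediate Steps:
S(s) = -8 + 8*s (S(s) = -8 + 4*((s/s)*s + s) = -8 + 4*(1*s + s) = -8 + 4*(s + s) = -8 + 4*(2*s) = -8 + 8*s)
374/501 + 156/S(19) = 374/501 + 156/(-8 + 8*19) = 374*(1/501) + 156/(-8 + 152) = 374/501 + 156/144 = 374/501 + 156*(1/144) = 374/501 + 13/12 = 3667/2004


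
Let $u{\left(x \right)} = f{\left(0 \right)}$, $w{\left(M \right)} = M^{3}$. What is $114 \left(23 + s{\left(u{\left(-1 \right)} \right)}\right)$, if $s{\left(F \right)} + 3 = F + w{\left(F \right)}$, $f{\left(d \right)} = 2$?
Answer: $3420$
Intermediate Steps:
$u{\left(x \right)} = 2$
$s{\left(F \right)} = -3 + F + F^{3}$ ($s{\left(F \right)} = -3 + \left(F + F^{3}\right) = -3 + F + F^{3}$)
$114 \left(23 + s{\left(u{\left(-1 \right)} \right)}\right) = 114 \left(23 + \left(-3 + 2 + 2^{3}\right)\right) = 114 \left(23 + \left(-3 + 2 + 8\right)\right) = 114 \left(23 + 7\right) = 114 \cdot 30 = 3420$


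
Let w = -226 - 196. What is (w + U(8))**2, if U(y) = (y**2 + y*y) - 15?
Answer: 95481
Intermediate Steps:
w = -422
U(y) = -15 + 2*y**2 (U(y) = (y**2 + y**2) - 15 = 2*y**2 - 15 = -15 + 2*y**2)
(w + U(8))**2 = (-422 + (-15 + 2*8**2))**2 = (-422 + (-15 + 2*64))**2 = (-422 + (-15 + 128))**2 = (-422 + 113)**2 = (-309)**2 = 95481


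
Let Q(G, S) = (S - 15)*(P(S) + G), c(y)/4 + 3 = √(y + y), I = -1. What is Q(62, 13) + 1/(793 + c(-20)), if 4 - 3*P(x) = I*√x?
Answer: -232026037/1831803 - 2*√13/3 - 8*I*√10/610601 ≈ -129.07 - 4.1432e-5*I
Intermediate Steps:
P(x) = 4/3 + √x/3 (P(x) = 4/3 - (-1)*√x/3 = 4/3 + √x/3)
c(y) = -12 + 4*√2*√y (c(y) = -12 + 4*√(y + y) = -12 + 4*√(2*y) = -12 + 4*(√2*√y) = -12 + 4*√2*√y)
Q(G, S) = (-15 + S)*(4/3 + G + √S/3) (Q(G, S) = (S - 15)*((4/3 + √S/3) + G) = (-15 + S)*(4/3 + G + √S/3))
Q(62, 13) + 1/(793 + c(-20)) = (-20 - 15*62 - 5*√13 + 62*13 + (⅓)*13*(4 + √13)) + 1/(793 + (-12 + 4*√2*√(-20))) = (-20 - 930 - 5*√13 + 806 + (52/3 + 13*√13/3)) + 1/(793 + (-12 + 4*√2*(2*I*√5))) = (-380/3 - 2*√13/3) + 1/(793 + (-12 + 8*I*√10)) = (-380/3 - 2*√13/3) + 1/(781 + 8*I*√10) = -380/3 + 1/(781 + 8*I*√10) - 2*√13/3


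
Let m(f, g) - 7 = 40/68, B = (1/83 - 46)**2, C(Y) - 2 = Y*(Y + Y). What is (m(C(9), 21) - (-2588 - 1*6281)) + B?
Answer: 1287245191/117113 ≈ 10991.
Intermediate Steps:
C(Y) = 2 + 2*Y**2 (C(Y) = 2 + Y*(Y + Y) = 2 + Y*(2*Y) = 2 + 2*Y**2)
B = 14569489/6889 (B = (1/83 - 46)**2 = (-3817/83)**2 = 14569489/6889 ≈ 2114.9)
m(f, g) = 129/17 (m(f, g) = 7 + 40/68 = 7 + 40*(1/68) = 7 + 10/17 = 129/17)
(m(C(9), 21) - (-2588 - 1*6281)) + B = (129/17 - (-2588 - 1*6281)) + 14569489/6889 = (129/17 - (-2588 - 6281)) + 14569489/6889 = (129/17 - 1*(-8869)) + 14569489/6889 = (129/17 + 8869) + 14569489/6889 = 150902/17 + 14569489/6889 = 1287245191/117113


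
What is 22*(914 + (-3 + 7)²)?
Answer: 20460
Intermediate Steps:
22*(914 + (-3 + 7)²) = 22*(914 + 4²) = 22*(914 + 16) = 22*930 = 20460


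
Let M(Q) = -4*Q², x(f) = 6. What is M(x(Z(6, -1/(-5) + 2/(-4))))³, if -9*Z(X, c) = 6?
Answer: -2985984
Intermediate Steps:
Z(X, c) = -⅔ (Z(X, c) = -⅑*6 = -⅔)
M(x(Z(6, -1/(-5) + 2/(-4))))³ = (-4*6²)³ = (-4*36)³ = (-144)³ = -2985984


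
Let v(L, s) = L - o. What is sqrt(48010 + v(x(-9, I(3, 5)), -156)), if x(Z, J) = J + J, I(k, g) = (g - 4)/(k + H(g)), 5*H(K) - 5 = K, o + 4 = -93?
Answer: sqrt(1202685)/5 ≈ 219.33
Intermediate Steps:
o = -97 (o = -4 - 93 = -97)
H(K) = 1 + K/5
I(k, g) = (-4 + g)/(1 + k + g/5) (I(k, g) = (g - 4)/(k + (1 + g/5)) = (-4 + g)/(1 + k + g/5))
x(Z, J) = 2*J
v(L, s) = 97 + L (v(L, s) = L - 1*(-97) = L + 97 = 97 + L)
sqrt(48010 + v(x(-9, I(3, 5)), -156)) = sqrt(48010 + (97 + 2*(5*(-4 + 5)/(5 + 5 + 5*3)))) = sqrt(48010 + (97 + 2*(5*1/(5 + 5 + 15)))) = sqrt(48010 + (97 + 2*(5*1/25))) = sqrt(48010 + (97 + 2*(5*(1/25)*1))) = sqrt(48010 + (97 + 2*(1/5))) = sqrt(48010 + (97 + 2/5)) = sqrt(48010 + 487/5) = sqrt(240537/5) = sqrt(1202685)/5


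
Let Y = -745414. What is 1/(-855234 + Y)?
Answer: -1/1600648 ≈ -6.2475e-7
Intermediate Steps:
1/(-855234 + Y) = 1/(-855234 - 745414) = 1/(-1600648) = -1/1600648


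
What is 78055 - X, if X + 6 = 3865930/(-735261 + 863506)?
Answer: 2001413403/25649 ≈ 78031.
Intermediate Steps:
X = 619292/25649 (X = -6 + 3865930/(-735261 + 863506) = -6 + 3865930/128245 = -6 + 3865930*(1/128245) = -6 + 773186/25649 = 619292/25649 ≈ 24.145)
78055 - X = 78055 - 1*619292/25649 = 78055 - 619292/25649 = 2001413403/25649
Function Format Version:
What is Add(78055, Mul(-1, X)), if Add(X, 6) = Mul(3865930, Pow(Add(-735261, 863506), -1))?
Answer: Rational(2001413403, 25649) ≈ 78031.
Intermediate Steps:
X = Rational(619292, 25649) (X = Add(-6, Mul(3865930, Pow(Add(-735261, 863506), -1))) = Add(-6, Mul(3865930, Pow(128245, -1))) = Add(-6, Mul(3865930, Rational(1, 128245))) = Add(-6, Rational(773186, 25649)) = Rational(619292, 25649) ≈ 24.145)
Add(78055, Mul(-1, X)) = Add(78055, Mul(-1, Rational(619292, 25649))) = Add(78055, Rational(-619292, 25649)) = Rational(2001413403, 25649)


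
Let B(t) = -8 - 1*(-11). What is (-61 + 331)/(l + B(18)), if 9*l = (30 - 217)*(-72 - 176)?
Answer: 2430/46403 ≈ 0.052367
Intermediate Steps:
B(t) = 3 (B(t) = -8 + 11 = 3)
l = 46376/9 (l = ((30 - 217)*(-72 - 176))/9 = (-187*(-248))/9 = (1/9)*46376 = 46376/9 ≈ 5152.9)
(-61 + 331)/(l + B(18)) = (-61 + 331)/(46376/9 + 3) = 270/(46403/9) = 270*(9/46403) = 2430/46403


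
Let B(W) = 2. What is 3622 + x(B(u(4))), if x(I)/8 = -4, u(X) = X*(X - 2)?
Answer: 3590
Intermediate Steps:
u(X) = X*(-2 + X)
x(I) = -32 (x(I) = 8*(-4) = -32)
3622 + x(B(u(4))) = 3622 - 32 = 3590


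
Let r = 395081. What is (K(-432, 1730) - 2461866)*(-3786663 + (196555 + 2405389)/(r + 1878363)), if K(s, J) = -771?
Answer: 311768528696543877/33433 ≈ 9.3252e+12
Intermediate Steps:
(K(-432, 1730) - 2461866)*(-3786663 + (196555 + 2405389)/(r + 1878363)) = (-771 - 2461866)*(-3786663 + (196555 + 2405389)/(395081 + 1878363)) = -2462637*(-3786663 + 2601944/2273444) = -2462637*(-3786663 + 2601944*(1/2273444)) = -2462637*(-3786663 + 650486/568361) = -2462637*(-2152190918857/568361) = 311768528696543877/33433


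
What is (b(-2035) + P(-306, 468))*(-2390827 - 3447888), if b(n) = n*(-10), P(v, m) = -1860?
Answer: -107957840350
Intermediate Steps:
b(n) = -10*n
(b(-2035) + P(-306, 468))*(-2390827 - 3447888) = (-10*(-2035) - 1860)*(-2390827 - 3447888) = (20350 - 1860)*(-5838715) = 18490*(-5838715) = -107957840350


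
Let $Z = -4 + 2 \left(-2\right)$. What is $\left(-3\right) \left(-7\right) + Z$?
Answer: $13$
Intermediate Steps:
$Z = -8$ ($Z = -4 - 4 = -8$)
$\left(-3\right) \left(-7\right) + Z = \left(-3\right) \left(-7\right) - 8 = 21 - 8 = 13$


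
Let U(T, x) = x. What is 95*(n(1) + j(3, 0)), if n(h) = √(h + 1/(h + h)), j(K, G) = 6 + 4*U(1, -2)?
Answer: -190 + 95*√6/2 ≈ -73.649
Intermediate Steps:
j(K, G) = -2 (j(K, G) = 6 + 4*(-2) = 6 - 8 = -2)
n(h) = √(h + 1/(2*h))
95*(n(1) + j(3, 0)) = 95*(√(2/1 + 4*1)/2 - 2) = 95*(√(2*1 + 4)/2 - 2) = 95*(√(2 + 4)/2 - 2) = 95*(√6/2 - 2) = 95*(-2 + √6/2) = -190 + 95*√6/2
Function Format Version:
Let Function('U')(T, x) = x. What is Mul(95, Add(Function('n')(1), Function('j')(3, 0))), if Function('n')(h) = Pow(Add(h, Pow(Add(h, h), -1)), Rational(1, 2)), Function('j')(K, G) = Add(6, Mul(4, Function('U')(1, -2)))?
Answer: Add(-190, Mul(Rational(95, 2), Pow(6, Rational(1, 2)))) ≈ -73.649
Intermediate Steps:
Function('j')(K, G) = -2 (Function('j')(K, G) = Add(6, Mul(4, -2)) = Add(6, -8) = -2)
Function('n')(h) = Pow(Add(h, Mul(Rational(1, 2), Pow(h, -1))), Rational(1, 2)) (Function('n')(h) = Pow(Add(h, Pow(Mul(2, h), -1)), Rational(1, 2)) = Pow(Add(h, Mul(Rational(1, 2), Pow(h, -1))), Rational(1, 2)))
Mul(95, Add(Function('n')(1), Function('j')(3, 0))) = Mul(95, Add(Mul(Rational(1, 2), Pow(Add(Mul(2, Pow(1, -1)), Mul(4, 1)), Rational(1, 2))), -2)) = Mul(95, Add(Mul(Rational(1, 2), Pow(Add(Mul(2, 1), 4), Rational(1, 2))), -2)) = Mul(95, Add(Mul(Rational(1, 2), Pow(Add(2, 4), Rational(1, 2))), -2)) = Mul(95, Add(Mul(Rational(1, 2), Pow(6, Rational(1, 2))), -2)) = Mul(95, Add(-2, Mul(Rational(1, 2), Pow(6, Rational(1, 2))))) = Add(-190, Mul(Rational(95, 2), Pow(6, Rational(1, 2))))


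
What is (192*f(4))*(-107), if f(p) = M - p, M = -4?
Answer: 164352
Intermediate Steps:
f(p) = -4 - p
(192*f(4))*(-107) = (192*(-4 - 1*4))*(-107) = (192*(-4 - 4))*(-107) = (192*(-8))*(-107) = -1536*(-107) = 164352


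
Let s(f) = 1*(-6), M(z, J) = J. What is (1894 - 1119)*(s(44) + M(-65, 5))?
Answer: -775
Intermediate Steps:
s(f) = -6
(1894 - 1119)*(s(44) + M(-65, 5)) = (1894 - 1119)*(-6 + 5) = 775*(-1) = -775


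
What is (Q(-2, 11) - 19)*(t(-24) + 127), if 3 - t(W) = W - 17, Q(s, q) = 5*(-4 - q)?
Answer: -16074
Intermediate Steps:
Q(s, q) = -20 - 5*q
t(W) = 20 - W (t(W) = 3 - (W - 17) = 3 - (-17 + W) = 3 + (17 - W) = 20 - W)
(Q(-2, 11) - 19)*(t(-24) + 127) = ((-20 - 5*11) - 19)*((20 - 1*(-24)) + 127) = ((-20 - 55) - 19)*((20 + 24) + 127) = (-75 - 19)*(44 + 127) = -94*171 = -16074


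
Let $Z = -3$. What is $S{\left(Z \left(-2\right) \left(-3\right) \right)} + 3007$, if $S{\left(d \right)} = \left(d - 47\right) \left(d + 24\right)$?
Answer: $2617$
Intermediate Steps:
$S{\left(d \right)} = \left(-47 + d\right) \left(24 + d\right)$
$S{\left(Z \left(-2\right) \left(-3\right) \right)} + 3007 = \left(-1128 + \left(\left(-3\right) \left(-2\right) \left(-3\right)\right)^{2} - 23 \left(-3\right) \left(-2\right) \left(-3\right)\right) + 3007 = \left(-1128 + \left(6 \left(-3\right)\right)^{2} - 23 \cdot 6 \left(-3\right)\right) + 3007 = \left(-1128 + \left(-18\right)^{2} - -414\right) + 3007 = \left(-1128 + 324 + 414\right) + 3007 = -390 + 3007 = 2617$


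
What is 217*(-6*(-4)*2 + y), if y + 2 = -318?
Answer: -59024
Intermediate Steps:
y = -320 (y = -2 - 318 = -320)
217*(-6*(-4)*2 + y) = 217*(-6*(-4)*2 - 320) = 217*(24*2 - 320) = 217*(48 - 320) = 217*(-272) = -59024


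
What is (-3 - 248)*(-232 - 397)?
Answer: 157879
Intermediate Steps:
(-3 - 248)*(-232 - 397) = -251*(-629) = 157879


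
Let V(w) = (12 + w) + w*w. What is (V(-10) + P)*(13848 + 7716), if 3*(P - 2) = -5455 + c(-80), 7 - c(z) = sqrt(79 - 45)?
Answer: -36917568 - 7188*sqrt(34) ≈ -3.6959e+7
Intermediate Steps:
V(w) = 12 + w + w**2 (V(w) = (12 + w) + w**2 = 12 + w + w**2)
c(z) = 7 - sqrt(34) (c(z) = 7 - sqrt(79 - 45) = 7 - sqrt(34))
P = -1814 - sqrt(34)/3 (P = 2 + (-5455 + (7 - sqrt(34)))/3 = 2 + (-5448 - sqrt(34))/3 = 2 + (-1816 - sqrt(34)/3) = -1814 - sqrt(34)/3 ≈ -1815.9)
(V(-10) + P)*(13848 + 7716) = ((12 - 10 + (-10)**2) + (-1814 - sqrt(34)/3))*(13848 + 7716) = ((12 - 10 + 100) + (-1814 - sqrt(34)/3))*21564 = (102 + (-1814 - sqrt(34)/3))*21564 = (-1712 - sqrt(34)/3)*21564 = -36917568 - 7188*sqrt(34)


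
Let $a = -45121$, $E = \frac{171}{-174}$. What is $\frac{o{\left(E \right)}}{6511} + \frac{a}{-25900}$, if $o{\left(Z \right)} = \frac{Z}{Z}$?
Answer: $\frac{293808731}{168634900} \approx 1.7423$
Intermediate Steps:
$E = - \frac{57}{58}$ ($E = 171 \left(- \frac{1}{174}\right) = - \frac{57}{58} \approx -0.98276$)
$o{\left(Z \right)} = 1$
$\frac{o{\left(E \right)}}{6511} + \frac{a}{-25900} = 1 \cdot \frac{1}{6511} - \frac{45121}{-25900} = 1 \cdot \frac{1}{6511} - - \frac{45121}{25900} = \frac{1}{6511} + \frac{45121}{25900} = \frac{293808731}{168634900}$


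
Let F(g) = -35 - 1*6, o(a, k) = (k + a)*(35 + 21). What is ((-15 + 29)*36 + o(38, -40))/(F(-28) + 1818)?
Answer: 392/1777 ≈ 0.22060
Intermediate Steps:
o(a, k) = 56*a + 56*k (o(a, k) = (a + k)*56 = 56*a + 56*k)
F(g) = -41 (F(g) = -35 - 6 = -41)
((-15 + 29)*36 + o(38, -40))/(F(-28) + 1818) = ((-15 + 29)*36 + (56*38 + 56*(-40)))/(-41 + 1818) = (14*36 + (2128 - 2240))/1777 = (504 - 112)*(1/1777) = 392*(1/1777) = 392/1777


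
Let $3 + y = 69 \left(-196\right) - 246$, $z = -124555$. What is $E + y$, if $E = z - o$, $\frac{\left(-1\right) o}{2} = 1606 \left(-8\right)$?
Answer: $-164024$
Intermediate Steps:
$o = 25696$ ($o = - 2 \cdot 1606 \left(-8\right) = \left(-2\right) \left(-12848\right) = 25696$)
$y = -13773$ ($y = -3 + \left(69 \left(-196\right) - 246\right) = -3 - 13770 = -13773$)
$E = -150251$ ($E = -124555 - 25696 = -150251$)
$E + y = -150251 - 13773 = -164024$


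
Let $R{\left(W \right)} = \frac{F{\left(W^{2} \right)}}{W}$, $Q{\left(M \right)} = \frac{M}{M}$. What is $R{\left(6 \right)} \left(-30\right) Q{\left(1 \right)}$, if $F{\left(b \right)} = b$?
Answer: $-180$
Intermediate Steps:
$Q{\left(M \right)} = 1$
$R{\left(W \right)} = W$ ($R{\left(W \right)} = \frac{W^{2}}{W} = W$)
$R{\left(6 \right)} \left(-30\right) Q{\left(1 \right)} = 6 \left(-30\right) 1 = \left(-180\right) 1 = -180$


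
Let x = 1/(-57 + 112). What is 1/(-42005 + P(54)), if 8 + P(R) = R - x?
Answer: -55/2307746 ≈ -2.3833e-5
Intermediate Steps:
x = 1/55 ≈ 0.018182
P(R) = -441/55 + R (P(R) = -8 + (R - 1*1/55) = -8 + (R - 1/55) = -8 + (-1/55 + R) = -441/55 + R)
1/(-42005 + P(54)) = 1/(-42005 + (-441/55 + 54)) = 1/(-42005 + 2529/55) = 1/(-2307746/55) = -55/2307746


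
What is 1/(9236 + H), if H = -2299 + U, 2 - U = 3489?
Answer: 1/3450 ≈ 0.00028986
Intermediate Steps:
U = -3487 (U = 2 - 1*3489 = 2 - 3489 = -3487)
H = -5786 (H = -2299 - 3487 = -5786)
1/(9236 + H) = 1/(9236 - 5786) = 1/3450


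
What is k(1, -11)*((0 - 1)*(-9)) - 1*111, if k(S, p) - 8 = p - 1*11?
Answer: -237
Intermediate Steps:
k(S, p) = -3 + p (k(S, p) = 8 + (p - 1*11) = 8 + (p - 11) = 8 + (-11 + p) = -3 + p)
k(1, -11)*((0 - 1)*(-9)) - 1*111 = (-3 - 11)*((0 - 1)*(-9)) - 1*111 = -(-14)*(-9) - 111 = -14*9 - 111 = -126 - 111 = -237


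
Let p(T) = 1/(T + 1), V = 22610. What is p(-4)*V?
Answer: -22610/3 ≈ -7536.7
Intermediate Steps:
p(T) = 1/(1 + T)
p(-4)*V = 22610/(1 - 4) = 22610/(-3) = -⅓*22610 = -22610/3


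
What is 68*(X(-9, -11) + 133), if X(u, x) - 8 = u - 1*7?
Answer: 8500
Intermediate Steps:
X(u, x) = 1 + u (X(u, x) = 8 + (u - 1*7) = 8 + (u - 7) = 8 + (-7 + u) = 1 + u)
68*(X(-9, -11) + 133) = 68*((1 - 9) + 133) = 68*(-8 + 133) = 68*125 = 8500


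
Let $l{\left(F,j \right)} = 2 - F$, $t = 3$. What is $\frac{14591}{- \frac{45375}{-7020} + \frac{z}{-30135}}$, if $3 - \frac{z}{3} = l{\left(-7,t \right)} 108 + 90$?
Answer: $\frac{68593166460}{30881737} \approx 2221.2$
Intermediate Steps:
$z = -3177$ ($z = 9 - 3 \left(\left(2 - -7\right) 108 + 90\right) = 9 - 3 \left(\left(2 + 7\right) 108 + 90\right) = 9 - 3 \left(9 \cdot 108 + 90\right) = 9 - 3 \left(972 + 90\right) = 9 - 3186 = -3177$)
$\frac{14591}{- \frac{45375}{-7020} + \frac{z}{-30135}} = \frac{14591}{- \frac{45375}{-7020} - \frac{3177}{-30135}} = \frac{14591}{\left(-45375\right) \left(- \frac{1}{7020}\right) - - \frac{1059}{10045}} = \frac{14591}{\frac{3025}{468} + \frac{1059}{10045}} = \frac{14591}{\frac{30881737}{4701060}} = 14591 \cdot \frac{4701060}{30881737} = \frac{68593166460}{30881737}$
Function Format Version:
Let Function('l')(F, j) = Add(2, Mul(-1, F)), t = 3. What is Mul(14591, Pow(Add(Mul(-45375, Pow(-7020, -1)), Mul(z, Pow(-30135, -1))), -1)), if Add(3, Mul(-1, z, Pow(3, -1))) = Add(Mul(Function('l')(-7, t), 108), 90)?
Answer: Rational(68593166460, 30881737) ≈ 2221.2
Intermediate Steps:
z = -3177 (z = Add(9, Mul(-3, Add(Mul(Add(2, Mul(-1, -7)), 108), 90))) = Add(9, Mul(-3, Add(Mul(Add(2, 7), 108), 90))) = Add(9, Mul(-3, Add(Mul(9, 108), 90))) = Add(9, Mul(-3, Add(972, 90))) = Add(9, Mul(-3, 1062)) = Add(9, -3186) = -3177)
Mul(14591, Pow(Add(Mul(-45375, Pow(-7020, -1)), Mul(z, Pow(-30135, -1))), -1)) = Mul(14591, Pow(Add(Mul(-45375, Pow(-7020, -1)), Mul(-3177, Pow(-30135, -1))), -1)) = Mul(14591, Pow(Add(Mul(-45375, Rational(-1, 7020)), Mul(-3177, Rational(-1, 30135))), -1)) = Mul(14591, Pow(Add(Rational(3025, 468), Rational(1059, 10045)), -1)) = Mul(14591, Pow(Rational(30881737, 4701060), -1)) = Mul(14591, Rational(4701060, 30881737)) = Rational(68593166460, 30881737)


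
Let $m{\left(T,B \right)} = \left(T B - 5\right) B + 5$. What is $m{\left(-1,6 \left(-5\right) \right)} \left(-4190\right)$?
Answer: $3121550$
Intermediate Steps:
$m{\left(T,B \right)} = 5 + B \left(-5 + B T\right)$ ($m{\left(T,B \right)} = \left(B T - 5\right) B + 5 = \left(-5 + B T\right) B + 5 = B \left(-5 + B T\right) + 5 = 5 + B \left(-5 + B T\right)$)
$m{\left(-1,6 \left(-5\right) \right)} \left(-4190\right) = \left(5 - 5 \cdot 6 \left(-5\right) - \left(6 \left(-5\right)\right)^{2}\right) \left(-4190\right) = \left(5 - -150 - \left(-30\right)^{2}\right) \left(-4190\right) = \left(5 + 150 - 900\right) \left(-4190\right) = \left(-745\right) \left(-4190\right) = 3121550$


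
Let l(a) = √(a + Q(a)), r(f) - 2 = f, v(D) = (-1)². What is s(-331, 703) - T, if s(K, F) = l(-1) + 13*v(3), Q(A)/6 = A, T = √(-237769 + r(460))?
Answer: 13 + I*√7 - 7*I*√4843 ≈ 13.0 - 484.5*I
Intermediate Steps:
v(D) = 1
r(f) = 2 + f
T = 7*I*√4843 (T = √(-237769 + (2 + 460)) = √(-237769 + 462) = √(-237307) = 7*I*√4843 ≈ 487.14*I)
Q(A) = 6*A
l(a) = √7*√a (l(a) = √(a + 6*a) = √(7*a) = √7*√a)
s(K, F) = 13 + I*√7 (s(K, F) = √7*√(-1) + 13*1 = √7*I + 13 = I*√7 + 13 = 13 + I*√7)
s(-331, 703) - T = (13 + I*√7) - 7*I*√4843 = 13 + I*√7 - 7*I*√4843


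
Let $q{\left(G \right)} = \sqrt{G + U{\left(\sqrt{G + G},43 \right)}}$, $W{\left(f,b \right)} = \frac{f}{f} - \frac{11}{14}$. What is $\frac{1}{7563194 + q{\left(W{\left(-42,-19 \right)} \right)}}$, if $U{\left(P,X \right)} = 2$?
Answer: $\frac{3415636}{25833117701383} - \frac{\sqrt{434}}{800826648742873} \approx 1.3222 \cdot 10^{-7}$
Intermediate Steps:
$W{\left(f,b \right)} = \frac{3}{14}$ ($W{\left(f,b \right)} = 1 - \frac{11}{14} = \frac{3}{14}$)
$q{\left(G \right)} = \sqrt{2 + G}$ ($q{\left(G \right)} = \sqrt{G + 2} = \sqrt{2 + G}$)
$\frac{1}{7563194 + q{\left(W{\left(-42,-19 \right)} \right)}} = \frac{1}{7563194 + \sqrt{2 + \frac{3}{14}}} = \frac{1}{7563194 + \sqrt{\frac{31}{14}}} = \frac{1}{7563194 + \frac{\sqrt{434}}{14}}$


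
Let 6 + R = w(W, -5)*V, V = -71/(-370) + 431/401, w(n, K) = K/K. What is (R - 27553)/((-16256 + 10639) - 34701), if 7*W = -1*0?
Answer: 4088740889/5981981660 ≈ 0.68351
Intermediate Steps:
W = 0 (W = (-1*0)/7 = (1/7)*0 = 0)
w(n, K) = 1
V = 187941/148370 (V = -71*(-1/370) + 431*(1/401) = 71/370 + 431/401 = 187941/148370 ≈ 1.2667)
R = -702279/148370 (R = -6 + 1*(187941/148370) = -6 + 187941/148370 = -702279/148370 ≈ -4.7333)
(R - 27553)/((-16256 + 10639) - 34701) = (-702279/148370 - 27553)/((-16256 + 10639) - 34701) = -4088740889/(148370*(-5617 - 34701)) = -4088740889/148370/(-40318) = -4088740889/148370*(-1/40318) = 4088740889/5981981660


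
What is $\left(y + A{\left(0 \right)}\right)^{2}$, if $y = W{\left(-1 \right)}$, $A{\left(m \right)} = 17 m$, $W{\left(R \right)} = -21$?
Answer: $441$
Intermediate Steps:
$y = -21$
$\left(y + A{\left(0 \right)}\right)^{2} = \left(-21 + 17 \cdot 0\right)^{2} = \left(-21 + 0\right)^{2} = \left(-21\right)^{2} = 441$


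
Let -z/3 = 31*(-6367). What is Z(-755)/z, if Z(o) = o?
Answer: -755/592131 ≈ -0.0012751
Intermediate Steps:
z = 592131 (z = -93*(-6367) = -3*(-197377) = 592131)
Z(-755)/z = -755/592131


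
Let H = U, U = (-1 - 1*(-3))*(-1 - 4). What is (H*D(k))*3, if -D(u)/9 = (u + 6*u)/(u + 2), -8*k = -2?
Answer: 210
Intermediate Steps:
U = -10 (U = (-1 + 3)*(-5) = 2*(-5) = -10)
k = ¼ (k = -⅛*(-2) = ¼ ≈ 0.25000)
H = -10
D(u) = -63*u/(2 + u) (D(u) = -9*(u + 6*u)/(u + 2) = -9*7*u/(2 + u) = -63*u/(2 + u))
(H*D(k))*3 = -(-630)/(4*(2 + ¼))*3 = -(-630)/(4*9/4)*3 = -(-630)*4/(4*9)*3 = -10*(-7)*3 = 70*3 = 210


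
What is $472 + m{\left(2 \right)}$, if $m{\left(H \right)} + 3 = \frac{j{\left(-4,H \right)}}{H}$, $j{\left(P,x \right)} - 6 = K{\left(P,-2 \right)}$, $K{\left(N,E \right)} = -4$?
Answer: $470$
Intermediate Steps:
$j{\left(P,x \right)} = 2$ ($j{\left(P,x \right)} = 6 - 4 = 2$)
$m{\left(H \right)} = -3 + \frac{2}{H}$
$472 + m{\left(2 \right)} = 472 - \left(3 - \frac{2}{2}\right) = 472 + \left(-3 + 2 \cdot \frac{1}{2}\right) = 472 + \left(-3 + 1\right) = 472 - 2 = 470$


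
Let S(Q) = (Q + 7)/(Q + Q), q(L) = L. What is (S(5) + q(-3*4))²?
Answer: 2916/25 ≈ 116.64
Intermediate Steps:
S(Q) = (7 + Q)/(2*Q) (S(Q) = (7 + Q)/((2*Q)) = (7 + Q)*(1/(2*Q)) = (7 + Q)/(2*Q))
(S(5) + q(-3*4))² = ((½)*(7 + 5)/5 - 3*4)² = ((½)*(⅕)*12 - 12)² = (6/5 - 12)² = (-54/5)² = 2916/25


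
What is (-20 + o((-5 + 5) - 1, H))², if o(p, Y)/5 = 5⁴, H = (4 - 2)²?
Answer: 9641025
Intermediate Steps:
H = 4 (H = 2² = 4)
o(p, Y) = 3125 (o(p, Y) = 5*5⁴ = 5*625 = 3125)
(-20 + o((-5 + 5) - 1, H))² = (-20 + 3125)² = 3105² = 9641025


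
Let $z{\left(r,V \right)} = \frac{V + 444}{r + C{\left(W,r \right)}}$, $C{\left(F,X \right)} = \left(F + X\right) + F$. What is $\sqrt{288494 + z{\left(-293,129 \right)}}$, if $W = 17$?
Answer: $\frac{\sqrt{2441804430}}{92} \approx 537.12$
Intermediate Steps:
$C{\left(F,X \right)} = X + 2 F$
$z{\left(r,V \right)} = \frac{444 + V}{34 + 2 r}$ ($z{\left(r,V \right)} = \frac{V + 444}{r + \left(r + 2 \cdot 17\right)} = \frac{444 + V}{r + \left(r + 34\right)} = \frac{444 + V}{r + \left(34 + r\right)} = \frac{444 + V}{34 + 2 r}$)
$\sqrt{288494 + z{\left(-293,129 \right)}} = \sqrt{288494 + \frac{444 + 129}{2 \left(17 - 293\right)}} = \sqrt{288494 + \frac{1}{2} \frac{1}{-276} \cdot 573} = \sqrt{288494 + \frac{1}{2} \left(- \frac{1}{276}\right) 573} = \sqrt{288494 - \frac{191}{184}} = \sqrt{\frac{53082705}{184}} = \frac{\sqrt{2441804430}}{92}$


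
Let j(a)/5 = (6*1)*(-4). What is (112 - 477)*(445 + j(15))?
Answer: -118625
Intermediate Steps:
j(a) = -120 (j(a) = 5*((6*1)*(-4)) = 5*(6*(-4)) = 5*(-24) = -120)
(112 - 477)*(445 + j(15)) = (112 - 477)*(445 - 120) = -365*325 = -118625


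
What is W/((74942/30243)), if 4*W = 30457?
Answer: 131587293/42824 ≈ 3072.7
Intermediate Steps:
W = 30457/4 (W = (¼)*30457 = 30457/4 ≈ 7614.3)
W/((74942/30243)) = 30457/(4*((74942/30243))) = 30457/(4*((74942*(1/30243)))) = 30457/(4*(74942/30243)) = (30457/4)*(30243/74942) = 131587293/42824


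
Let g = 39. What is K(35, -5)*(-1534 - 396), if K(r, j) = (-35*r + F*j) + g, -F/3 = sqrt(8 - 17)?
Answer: 2288980 - 86850*I ≈ 2.289e+6 - 86850.0*I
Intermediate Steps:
F = -9*I (F = -3*sqrt(8 - 17) = -9*I ≈ -9.0*I)
K(r, j) = 39 - 35*r - 9*I*j (K(r, j) = (-35*r + (-9*I)*j) + 39 = (-35*r - 9*I*j) + 39 = 39 - 35*r - 9*I*j)
K(35, -5)*(-1534 - 396) = (39 - 35*35 - 9*I*(-5))*(-1534 - 396) = (39 - 1225 + 45*I)*(-1930) = (-1186 + 45*I)*(-1930) = 2288980 - 86850*I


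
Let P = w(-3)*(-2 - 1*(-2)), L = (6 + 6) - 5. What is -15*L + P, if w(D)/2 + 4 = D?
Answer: -105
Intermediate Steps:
L = 7 (L = 12 - 5 = 7)
w(D) = -8 + 2*D
P = 0 (P = (-8 + 2*(-3))*(-2 - 1*(-2)) = (-8 - 6)*(-2 + 2) = -14*0 = 0)
-15*L + P = -15*7 + 0 = -105 + 0 = -105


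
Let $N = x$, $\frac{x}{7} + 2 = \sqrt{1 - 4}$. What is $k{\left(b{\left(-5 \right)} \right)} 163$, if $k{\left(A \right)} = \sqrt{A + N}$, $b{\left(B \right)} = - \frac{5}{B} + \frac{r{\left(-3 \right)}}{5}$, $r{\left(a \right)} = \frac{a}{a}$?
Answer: $\frac{163 \sqrt{-320 + 175 i \sqrt{3}}}{5} \approx 253.32 + 635.81 i$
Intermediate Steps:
$r{\left(a \right)} = 1$
$x = -14 + 7 i \sqrt{3}$ ($x = -14 + 7 \sqrt{1 - 4} = -14 + 7 \sqrt{-3} = -14 + 7 i \sqrt{3} \approx -14.0 + 12.124 i$)
$N = -14 + 7 i \sqrt{3} \approx -14.0 + 12.124 i$
$b{\left(B \right)} = \frac{1}{5} - \frac{5}{B}$ ($b{\left(B \right)} = - \frac{5}{B} + 1 \cdot \frac{1}{5} = - \frac{5}{B} + \frac{1}{5} = \frac{1}{5} - \frac{5}{B}$)
$k{\left(A \right)} = \sqrt{-14 + A + 7 i \sqrt{3}}$ ($k{\left(A \right)} = \sqrt{A - \left(14 - 7 i \sqrt{3}\right)} = \sqrt{-14 + A + 7 i \sqrt{3}}$)
$k{\left(b{\left(-5 \right)} \right)} 163 = \sqrt{-14 + \frac{-25 - 5}{5 \left(-5\right)} + 7 i \sqrt{3}} \cdot 163 = \sqrt{-14 + \frac{1}{5} \left(- \frac{1}{5}\right) \left(-30\right) + 7 i \sqrt{3}} \cdot 163 = \sqrt{-14 + \frac{6}{5} + 7 i \sqrt{3}} \cdot 163 = \sqrt{- \frac{64}{5} + 7 i \sqrt{3}} \cdot 163 = 163 \sqrt{- \frac{64}{5} + 7 i \sqrt{3}}$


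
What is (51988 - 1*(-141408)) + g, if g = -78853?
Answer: 114543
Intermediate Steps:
(51988 - 1*(-141408)) + g = (51988 - 1*(-141408)) - 78853 = (51988 + 141408) - 78853 = 193396 - 78853 = 114543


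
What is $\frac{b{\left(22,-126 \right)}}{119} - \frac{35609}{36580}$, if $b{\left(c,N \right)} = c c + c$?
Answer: $\frac{14272009}{4353020} \approx 3.2786$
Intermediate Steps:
$b{\left(c,N \right)} = c + c^{2}$ ($b{\left(c,N \right)} = c^{2} + c = c + c^{2}$)
$\frac{b{\left(22,-126 \right)}}{119} - \frac{35609}{36580} = \frac{22 \left(1 + 22\right)}{119} - \frac{35609}{36580} = 22 \cdot 23 \cdot \frac{1}{119} - \frac{35609}{36580} = 506 \cdot \frac{1}{119} - \frac{35609}{36580} = \frac{506}{119} - \frac{35609}{36580} = \frac{14272009}{4353020}$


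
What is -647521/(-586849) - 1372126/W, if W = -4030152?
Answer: 243917058869/168935047932 ≈ 1.4439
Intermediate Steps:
-647521/(-586849) - 1372126/W = -647521/(-586849) - 1372126/(-4030152) = -647521*(-1/586849) - 1372126*(-1/4030152) = 647521/586849 + 98009/287868 = 243917058869/168935047932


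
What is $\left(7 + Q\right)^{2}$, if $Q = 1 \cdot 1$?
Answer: $64$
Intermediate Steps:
$Q = 1$
$\left(7 + Q\right)^{2} = \left(7 + 1\right)^{2} = 8^{2} = 64$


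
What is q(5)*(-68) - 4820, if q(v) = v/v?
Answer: -4888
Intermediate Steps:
q(v) = 1
q(5)*(-68) - 4820 = 1*(-68) - 4820 = -68 - 4820 = -4888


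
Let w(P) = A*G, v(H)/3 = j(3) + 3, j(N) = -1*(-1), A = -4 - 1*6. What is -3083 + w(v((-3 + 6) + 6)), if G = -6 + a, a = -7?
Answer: -2953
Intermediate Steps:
A = -10 (A = -4 - 6 = -10)
j(N) = 1
G = -13 (G = -6 - 7 = -13)
v(H) = 12 (v(H) = 3*(1 + 3) = 3*4 = 12)
w(P) = 130 (w(P) = -10*(-13) = 130)
-3083 + w(v((-3 + 6) + 6)) = -3083 + 130 = -2953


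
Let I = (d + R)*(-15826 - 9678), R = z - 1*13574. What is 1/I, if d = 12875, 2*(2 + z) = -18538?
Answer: 1/254274880 ≈ 3.9328e-9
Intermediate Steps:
z = -9271 (z = -2 + (½)*(-18538) = -2 - 9269 = -9271)
R = -22845 (R = -9271 - 1*13574 = -9271 - 13574 = -22845)
I = 254274880 (I = (12875 - 22845)*(-15826 - 9678) = -9970*(-25504) = 254274880)
1/I = 1/254274880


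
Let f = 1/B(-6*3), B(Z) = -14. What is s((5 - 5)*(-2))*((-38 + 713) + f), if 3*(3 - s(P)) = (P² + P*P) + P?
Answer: 28347/14 ≈ 2024.8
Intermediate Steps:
f = -1/14 (f = 1/(-14) = -1/14 ≈ -0.071429)
s(P) = 3 - 2*P²/3 - P/3 (s(P) = 3 - ((P² + P*P) + P)/3 = 3 - ((P² + P²) + P)/3 = 3 - (2*P² + P)/3 = 3 - (P + 2*P²)/3 = 3 + (-2*P²/3 - P/3) = 3 - 2*P²/3 - P/3)
s((5 - 5)*(-2))*((-38 + 713) + f) = (3 - 2*4*(5 - 5)²/3 - (5 - 5)*(-2)/3)*((-38 + 713) - 1/14) = (3 - 2*(0*(-2))²/3 - 0*(-2))*(675 - 1/14) = (3 - ⅔*0² - ⅓*0)*(9449/14) = (3 - ⅔*0 + 0)*(9449/14) = (3 + 0 + 0)*(9449/14) = 3*(9449/14) = 28347/14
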